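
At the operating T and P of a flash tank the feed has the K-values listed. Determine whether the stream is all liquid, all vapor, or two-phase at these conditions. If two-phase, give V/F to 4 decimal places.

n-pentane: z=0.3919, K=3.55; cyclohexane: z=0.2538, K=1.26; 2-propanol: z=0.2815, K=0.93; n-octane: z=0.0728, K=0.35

ΣzᵢKᵢ = 1.9983; Σzᵢ/Kᵢ = 0.8225.
Since Σzᵢ/Kᵢ < 1 the mixture is above its dew point — single vapor phase.

all vapor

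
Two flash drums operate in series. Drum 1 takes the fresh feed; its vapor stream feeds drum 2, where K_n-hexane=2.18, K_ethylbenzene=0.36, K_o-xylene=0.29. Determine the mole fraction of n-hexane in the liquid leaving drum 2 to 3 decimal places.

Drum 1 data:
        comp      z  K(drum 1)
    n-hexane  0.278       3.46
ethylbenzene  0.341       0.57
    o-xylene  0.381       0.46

Drum 1:
Rachford–Rice: g(ψ₁) = Σ zᵢ(Kᵢ−1)/(1+ψ₁(Kᵢ−1)) = 0.
Feasibility: ΣzᵢKᵢ = 1.332, Σzᵢ/Kᵢ = 1.507 — both > 1, two phases present.
Iterate (Newton) starting at ψ₁ = 0.55:
  ψ₁ = 0.550: g = -0.1941, g' = -0.637 → ψ₁ = 0.245
  ψ₁ = 0.245: g = 0.0255, g' = -0.881 → ψ₁ = 0.274
  ψ₁ = 0.274: g = 0.0007, g' = -0.834 → ψ₁ = 0.275
Converged at ψ₁ = 0.275.
Drum-1 compositions:
  n-hexane: x = 0.166, y = 0.574
  ethylbenzene: x = 0.387, y = 0.220
  o-xylene: x = 0.447, y = 0.206
Drum-2 feed = drum-1 vapor: z₂ = (0.5737, 0.2204, 0.2058).
Drum 2:
Material balance + equilibrium reduce to Σ zᵢ(Kᵢ−1)/(1+ψ₂(Kᵢ−1)) = 0.
Feasibility: ΣzᵢKᵢ = 1.390, Σzᵢ/Kᵢ = 1.585 — both > 1, two phases present.
Newton iteration, ψ₂⁰ = 0.67:
  ψ₂ = 0.670: g = -0.1476, g' = -0.903 → ψ₂ = 0.507
  ψ₂ = 0.507: g = -0.0133, g' = -0.764 → ψ₂ = 0.489
Converged at ψ₂ = 0.489.
  n-hexane: x = 0.364, y = 0.793
  ethylbenzene: x = 0.321, y = 0.116
  o-xylene: x = 0.315, y = 0.091

x_n-hexane (drum 2) = 0.364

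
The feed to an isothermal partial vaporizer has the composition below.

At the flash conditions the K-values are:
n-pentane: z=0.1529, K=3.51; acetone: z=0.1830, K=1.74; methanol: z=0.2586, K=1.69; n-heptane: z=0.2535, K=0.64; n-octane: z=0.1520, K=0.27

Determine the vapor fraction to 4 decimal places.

ψ = 0.6997

Let ψ = V/F and solve Σ zᵢ(Kᵢ−1)/(1+ψ(Kᵢ−1)) = 0.
Feasibility: ΣzᵢKᵢ = 1.4954, Σzᵢ/Kᵢ = 1.2608 — both > 1, two phases present.
Iterate (Newton) starting at ψ = 0.5:
  ψ = 0.5000: g = 0.11567, g' = -0.5606 → ψ = 0.7063
  ψ = 0.7063: g = -0.00414, g' = -0.6285 → ψ = 0.6997
Converged at ψ = 0.6997.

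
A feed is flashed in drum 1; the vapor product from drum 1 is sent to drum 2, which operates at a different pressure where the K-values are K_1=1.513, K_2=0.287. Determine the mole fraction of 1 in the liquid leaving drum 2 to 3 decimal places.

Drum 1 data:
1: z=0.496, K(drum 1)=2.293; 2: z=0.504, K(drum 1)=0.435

Drum 1:
Rachford–Rice: g(ψ₁) = Σ zᵢ(Kᵢ−1)/(1+ψ₁(Kᵢ−1)) = 0.
Feasibility: ΣzᵢKᵢ = 1.357, Σzᵢ/Kᵢ = 1.375 — both > 1, two phases present.
Binary case is linear: z₁(K₁−1)(1+ψ₁(K₂−1)) + z₂(K₂−1)(1+ψ₁(K₁−1)) = 0
⇒ ψ₁ = [z₁(K₁−1)+z₂(K₂−1)] / [−(K₁−1)(K₂−1)] = 0.3566/0.7305 = 0.488
Drum-1 compositions:
  1: x = 0.304, y = 0.697
  2: x = 0.696, y = 0.303
Drum-2 feed = drum-1 vapor: z₂ = (0.6973, 0.3027).
Drum 2:
Rachford–Rice: g(ψ₂) = Σ zᵢ(Kᵢ−1)/(1+ψ₂(Kᵢ−1)) = 0.
Feasibility: ΣzᵢKᵢ = 1.142, Σzᵢ/Kᵢ = 1.516 — both > 1, two phases present.
Binary case is linear: z₁(K₁−1)(1+ψ₂(K₂−1)) + z₂(K₂−1)(1+ψ₂(K₁−1)) = 0
⇒ ψ₂ = [z₁(K₁−1)+z₂(K₂−1)] / [−(K₁−1)(K₂−1)] = 0.1419/0.3658 = 0.388
  1: x = 0.582, y = 0.880
  2: x = 0.418, y = 0.120

x_1 (drum 2) = 0.582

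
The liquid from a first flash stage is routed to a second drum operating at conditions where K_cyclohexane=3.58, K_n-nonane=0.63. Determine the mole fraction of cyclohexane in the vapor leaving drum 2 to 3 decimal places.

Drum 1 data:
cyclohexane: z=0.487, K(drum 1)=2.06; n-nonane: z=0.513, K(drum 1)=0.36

Drum 1:
Rachford–Rice: g(ψ₁) = Σ zᵢ(Kᵢ−1)/(1+ψ₁(Kᵢ−1)) = 0.
Check two-phase: ΣzᵢKᵢ = 1.188 > 1 and Σzᵢ/Kᵢ = 1.661 > 1, so g(0) = 0.188 > 0 and g(1) = -0.661 < 0.
Newton iteration, ψ₁⁰ = 0.5:
  ψ₁ = 0.500: g = -0.1454, g' = -0.688 → ψ₁ = 0.289
  ψ₁ = 0.289: g = -0.0075, g' = -0.637 → ψ₁ = 0.277
Converged at ψ₁ = 0.277.
Drum-1 compositions:
  cyclohexane: x = 0.376, y = 0.776
  n-nonane: x = 0.624, y = 0.224
Drum-2 feed = drum-1 liquid: z₂ = (0.3765, 0.6235).
Drum 2:
Newton iteration, ψ₂⁰ = 0.33:
  ψ₂ = 0.330: g = 0.2618, g' = -0.842 → ψ₂ = 0.641
  ψ₂ = 0.641: g = 0.0636, g' = -0.503 → ψ₂ = 0.768
  ψ₂ = 0.768: g = 0.0037, g' = -0.449 → ψ₂ = 0.776
Converged at ψ₂ = 0.776.
  cyclohexane: x = 0.125, y = 0.449
  n-nonane: x = 0.875, y = 0.551

y_cyclohexane (drum 2) = 0.449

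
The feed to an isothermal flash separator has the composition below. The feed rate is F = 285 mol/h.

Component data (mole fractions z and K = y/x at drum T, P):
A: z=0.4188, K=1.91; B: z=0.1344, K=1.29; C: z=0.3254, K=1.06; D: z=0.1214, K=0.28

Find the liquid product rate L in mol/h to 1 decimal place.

Let β = V/F and solve Σ zᵢ(Kᵢ−1)/(1+β(Kᵢ−1)) = 0.
Feasibility: ΣzᵢKᵢ = 1.3522, Σzᵢ/Kᵢ = 1.0640 — both > 1, two phases present.
Newton iteration, β⁰ = 0.53:
  β = 0.5300: g = 0.16847, g' = -0.3320 → β = 1.0000
  β = 1.0000: g = -0.06400, g' = -0.9056 → β = 0.9293
  β = 0.9293: g = -0.00848, g' = -0.6847 → β = 0.9169
  β = 0.9169: g = -0.00018, g' = -0.6562 → β = 0.9167
Converged at β = 0.9167.
Then V = β·F = 0.9167·285 = 261.2 mol/h and L = F − V = 23.8 mol/h.

L = 23.8 mol/h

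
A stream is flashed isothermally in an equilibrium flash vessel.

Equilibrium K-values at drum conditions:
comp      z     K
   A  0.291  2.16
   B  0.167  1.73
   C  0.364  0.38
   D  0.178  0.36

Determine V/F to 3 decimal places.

V/F = 0.187

Newton–Raphson from V/F = 0.5:
  V/F = 0.500: g = -0.1916, g' = -0.656 → V/F = 0.208
  V/F = 0.208: g = -0.0127, g' = -0.603 → V/F = 0.187
Converged at V/F = 0.187.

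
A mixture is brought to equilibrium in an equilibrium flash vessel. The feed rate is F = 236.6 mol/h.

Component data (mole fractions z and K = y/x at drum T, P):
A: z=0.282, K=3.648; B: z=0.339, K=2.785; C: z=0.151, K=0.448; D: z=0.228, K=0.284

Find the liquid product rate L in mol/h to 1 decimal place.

L = 56.2 mol/h

Let ψ = V/F and solve Σ zᵢ(Kᵢ−1)/(1+ψ(Kᵢ−1)) = 0.
Feasibility: ΣzᵢKᵢ = 2.105, Σzᵢ/Kᵢ = 1.339 — both > 1, two phases present.
Newton iteration, ψ⁰ = 0.66:
  ψ = 0.660: g = 0.1090, g' = -1.024 → ψ = 0.766
  ψ = 0.766: g = -0.0042, g' = -1.120 → ψ = 0.763
Converged at ψ = 0.763.
Then V = ψ·F = 0.7626·236.6 = 180.4 mol/h and L = F − V = 56.2 mol/h.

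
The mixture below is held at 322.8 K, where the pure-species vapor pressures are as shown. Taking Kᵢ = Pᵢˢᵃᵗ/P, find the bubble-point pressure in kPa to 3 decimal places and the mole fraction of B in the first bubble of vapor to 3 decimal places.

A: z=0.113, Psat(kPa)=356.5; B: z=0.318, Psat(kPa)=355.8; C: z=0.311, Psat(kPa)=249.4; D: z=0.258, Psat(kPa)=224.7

Pbub = 288.965 kPa, y_B = 0.392

At the bubble point ψ → 0, so ΣzᵢKᵢ = 1 with Kᵢ = Pᵢˢᵃᵗ/P ⇒ P = ΣzᵢPᵢˢᵃᵗ.
P = 0.113·356.5 + 0.318·355.8 + 0.311·249.4 + 0.258·224.7 = 288.965 kPa
yᵢ = zᵢPᵢˢᵃᵗ/P ⇒ y_B = 0.318·355.8/288.965 = 0.392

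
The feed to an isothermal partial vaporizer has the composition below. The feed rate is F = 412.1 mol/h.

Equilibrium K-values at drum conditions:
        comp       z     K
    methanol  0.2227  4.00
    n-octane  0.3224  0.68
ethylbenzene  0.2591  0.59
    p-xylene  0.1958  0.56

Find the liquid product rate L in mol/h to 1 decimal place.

Newton–Raphson from β = 0.39:
  β = 0.3900: g = -0.04045, g' = -0.5857 → β = 0.3209
  β = 0.3209: g = 0.00276, g' = -0.6704 → β = 0.3251
Converged at β = 0.3251.
Then V = β·F = 0.3251·412.1 = 134.0 mol/h and L = F − V = 278.1 mol/h.

L = 278.1 mol/h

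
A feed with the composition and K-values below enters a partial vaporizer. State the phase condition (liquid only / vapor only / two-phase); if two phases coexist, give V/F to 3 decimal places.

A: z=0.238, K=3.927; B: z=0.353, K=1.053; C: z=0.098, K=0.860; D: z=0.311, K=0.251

ΣzᵢKᵢ = 1.469; Σzᵢ/Kᵢ = 1.749.
Both exceed 1, so a two-phase solution exists.
Let ψ = V/F and solve Σ zᵢ(Kᵢ−1)/(1+ψ(Kᵢ−1)) = 0.
Newton iteration, ψ⁰ = 0.5:
  ψ = 0.500: g = -0.0862, g' = -0.785 → ψ = 0.390
Converged at ψ = 0.390.

two-phase, V/F = 0.390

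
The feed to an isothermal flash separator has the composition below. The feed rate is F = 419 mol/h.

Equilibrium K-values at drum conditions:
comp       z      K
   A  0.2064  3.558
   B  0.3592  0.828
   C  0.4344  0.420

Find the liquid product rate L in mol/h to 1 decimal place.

Newton iteration, ψ⁰ = 0.57:
  ψ = 0.5700: g = -0.23009, g' = -0.5627 → ψ = 0.1611
  ψ = 0.1611: g = 0.03243, g' = -0.8664 → ψ = 0.1985
  ψ = 0.1985: g = 0.00144, g' = -0.7920 → ψ = 0.2004
Converged at ψ = 0.2004.
Then V = ψ·F = 0.2004·419 = 84.0 mol/h and L = F − V = 335.0 mol/h.

L = 335.0 mol/h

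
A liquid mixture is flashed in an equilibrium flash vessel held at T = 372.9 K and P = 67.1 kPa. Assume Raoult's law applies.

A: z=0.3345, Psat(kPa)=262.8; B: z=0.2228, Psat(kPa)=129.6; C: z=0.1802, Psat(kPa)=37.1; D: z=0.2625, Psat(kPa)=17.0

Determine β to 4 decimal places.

Raoult's law: Kᵢ = Pᵢˢᵃᵗ/P = Pᵢˢᵃᵗ/67.1.
  K_A = 262.8/67.1 = 3.916542, K_B = 129.6/67.1 = 1.931446, K_C = 37.1/67.1 = 0.552906, K_D = 17.0/67.1 = 0.253353
Material balance + equilibrium reduce to Σ zᵢ(Kᵢ−1)/(1+β(Kᵢ−1)) = 0.
Check two-phase: ΣzᵢKᵢ = 1.9065 > 1 and Σzᵢ/Kᵢ = 1.5628 > 1, so g(0) = 0.9065 > 0 and g(1) = -0.5628 < 0.
Newton–Raphson from β = 0.5:
  β = 0.5000: g = 0.12193, g' = -0.9932 → β = 0.6228
  β = 0.6228: g = -0.00025, g' = -1.0166 → β = 0.6225
Converged at β = 0.6225.

β = 0.6225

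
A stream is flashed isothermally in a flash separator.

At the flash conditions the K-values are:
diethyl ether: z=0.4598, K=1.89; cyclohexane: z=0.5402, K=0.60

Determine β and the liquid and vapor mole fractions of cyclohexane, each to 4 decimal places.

β = 0.5425, x_cyclohexane = 0.6899, y_cyclohexane = 0.4140

Material balance + equilibrium reduce to Σ zᵢ(Kᵢ−1)/(1+β(Kᵢ−1)) = 0.
g(0) = ΣzᵢKᵢ − 1 = 0.1931 and g(1) = 1 − Σzᵢ/Kᵢ = -0.1436, so a root lies in (0, 1).
Newton iteration, β⁰ = 0.49:
  β = 0.4900: g = 0.01620, g' = -0.3103 → β = 0.5422
  β = 0.5422: g = 0.00010, g' = -0.3066 → β = 0.5425
Converged at β = 0.5425.
Compositions from xᵢ = zᵢ/(1+β(Kᵢ−1)), yᵢ = Kᵢxᵢ:
  diethyl ether: x = 0.3101, y = 0.5860
  cyclohexane: x = 0.6899, y = 0.4140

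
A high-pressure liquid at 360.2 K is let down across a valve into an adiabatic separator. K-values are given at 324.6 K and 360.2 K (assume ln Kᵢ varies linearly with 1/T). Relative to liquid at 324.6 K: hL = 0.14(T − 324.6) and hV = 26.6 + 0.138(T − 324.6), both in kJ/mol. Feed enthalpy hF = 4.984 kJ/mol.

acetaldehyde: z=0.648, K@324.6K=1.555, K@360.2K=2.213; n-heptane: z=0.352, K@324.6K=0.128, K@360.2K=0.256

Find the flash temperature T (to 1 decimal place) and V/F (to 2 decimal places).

T = 327.7 K, V/F = 0.17

Adiabatic flash: solve Rachford–Rice at each trial T, then check hF = ψ·hV(T) + (1−ψ)·hL(T).
  T = 324.6 K: K = (1.555, 0.128), RR gives ψ = 0.109, H_out = 2.896 kJ/mol
  T = 360.2 K: K = (2.213, 0.256), RR gives ψ = 0.581, H_out = 20.391 kJ/mol
  T = 342.4 K: K = (1.872, 0.184), RR gives ψ = 0.391, H_out = 12.874 kJ/mol
  T = 333.5 K: K = (1.710, 0.154), RR gives ψ = 0.271, H_out = 8.445 kJ/mol
  T = 329.1 K: K = (1.633, 0.141), RR gives ψ = 0.198, H_out = 5.895 kJ/mol
  T = 326.9 K: K = (1.595, 0.134), RR gives ψ = 0.157, H_out = 4.488 kJ/mol
Linear interpolation between T = 326.9 (H_out = 4.488) and T = 329.1 (H_out = 5.895) on hF = 4.984 gives T ≈ 327.7 K, at which ψ = 0.17.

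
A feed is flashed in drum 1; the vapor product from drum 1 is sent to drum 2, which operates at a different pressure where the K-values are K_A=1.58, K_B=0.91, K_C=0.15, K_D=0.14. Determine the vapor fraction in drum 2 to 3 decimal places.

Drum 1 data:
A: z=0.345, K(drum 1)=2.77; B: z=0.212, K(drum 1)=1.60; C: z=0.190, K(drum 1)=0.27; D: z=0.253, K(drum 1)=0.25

V/F (drum 2) = 0.470

Drum 1:
Rachford–Rice: g(ψ₁) = Σ zᵢ(Kᵢ−1)/(1+ψ₁(Kᵢ−1)) = 0.
Check two-phase: ΣzᵢKᵢ = 1.409 > 1 and Σzᵢ/Kᵢ = 1.973 > 1, so g(0) = 0.409 > 0 and g(1) = -0.973 < 0.
Iterate (Newton) starting at ψ₁ = 0.69:
  ψ₁ = 0.690: g = -0.3079, g' = -1.280 → ψ₁ = 0.449
  ψ₁ = 0.449: g = -0.0523, g' = -0.931 → ψ₁ = 0.393
  ψ₁ = 0.393: g = -0.0006, g' = -0.911 → ψ₁ = 0.392
Converged at ψ₁ = 0.392.
Drum-1 compositions:
  A: x = 0.204, y = 0.564
  B: x = 0.172, y = 0.275
  C: x = 0.266, y = 0.072
  D: x = 0.359, y = 0.090
Drum-2 feed = drum-1 vapor: z₂ = (0.5639, 0.2745, 0.0719, 0.0896).
Drum 2:
Let ψ₂ = V/F and solve Σ zᵢ(Kᵢ−1)/(1+ψ₂(Kᵢ−1)) = 0.
Check two-phase: ΣzᵢKᵢ = 1.164 > 1 and Σzᵢ/Kᵢ = 1.778 > 1, so g(0) = 0.164 > 0 and g(1) = -0.778 < 0.
Newton–Raphson from ψ₂ = 0.4:
  ψ₂ = 0.400: g = 0.0297, g' = -0.401 → ψ₂ = 0.474
  ψ₂ = 0.474: g = -0.0019, g' = -0.454 → ψ₂ = 0.470
Converged at ψ₂ = 0.470.
  A: x = 0.443, y = 0.700
  B: x = 0.287, y = 0.261
  C: x = 0.120, y = 0.018
  D: x = 0.150, y = 0.021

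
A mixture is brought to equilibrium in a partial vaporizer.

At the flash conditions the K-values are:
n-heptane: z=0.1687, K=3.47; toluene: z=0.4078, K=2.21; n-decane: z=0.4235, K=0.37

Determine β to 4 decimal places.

β = 0.6308

Material balance + equilibrium reduce to Σ zᵢ(Kᵢ−1)/(1+β(Kᵢ−1)) = 0.
Feasibility: ΣzᵢKᵢ = 1.6433, Σzᵢ/Kᵢ = 1.3777 — both > 1, two phases present.
Newton iteration, β⁰ = 0.64:
  β = 0.6400: g = -0.00751, g' = -0.8161 → β = 0.6308
Converged at β = 0.6308.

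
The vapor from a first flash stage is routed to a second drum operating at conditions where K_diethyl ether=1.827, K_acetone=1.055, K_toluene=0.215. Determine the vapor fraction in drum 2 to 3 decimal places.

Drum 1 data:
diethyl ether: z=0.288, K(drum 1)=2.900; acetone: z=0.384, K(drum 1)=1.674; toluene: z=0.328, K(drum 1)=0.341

V/F (drum 2) = 0.406

Drum 1:
Material balance + equilibrium reduce to Σ zᵢ(Kᵢ−1)/(1+ψ₁(Kᵢ−1)) = 0.
g(0) = ΣzᵢKᵢ − 1 = 0.590 and g(1) = 1 − Σzᵢ/Kᵢ = -0.291, so a root lies in (0, 1).
Newton–Raphson from ψ₁ = 0.5:
  ψ₁ = 0.500: g = 0.1518, g' = -0.688 → ψ₁ = 0.721
  ψ₁ = 0.721: g = -0.0065, g' = -0.781 → ψ₁ = 0.712
Converged at ψ₁ = 0.712.
Drum-1 compositions:
  diethyl ether: x = 0.122, y = 0.355
  acetone: x = 0.259, y = 0.434
  toluene: x = 0.618, y = 0.211
Drum-2 feed = drum-1 vapor: z₂ = (0.3549, 0.4343, 0.2108).
Drum 2:
Let ψ₂ = V/F and solve Σ zᵢ(Kᵢ−1)/(1+ψ₂(Kᵢ−1)) = 0.
Feasibility: ΣzᵢKᵢ = 1.152, Σzᵢ/Kᵢ = 1.586 — both > 1, two phases present.
Iterate (Newton) starting at ψ₂ = 0.68:
  ψ₂ = 0.680: g = -0.1441, g' = -0.698 → ψ₂ = 0.474
  ψ₂ = 0.474: g = -0.0293, g' = -0.456 → ψ₂ = 0.409
  ψ₂ = 0.409: g = -0.0013, g' = -0.419 → ψ₂ = 0.406
Converged at ψ₂ = 0.406.
  diethyl ether: x = 0.266, y = 0.485
  acetone: x = 0.425, y = 0.448
  toluene: x = 0.310, y = 0.067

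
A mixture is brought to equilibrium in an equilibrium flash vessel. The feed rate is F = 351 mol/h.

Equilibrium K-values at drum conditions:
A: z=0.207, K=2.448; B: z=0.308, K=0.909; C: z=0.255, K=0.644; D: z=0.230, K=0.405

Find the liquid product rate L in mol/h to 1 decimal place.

L = 320.5 mol/h

Rachford–Rice: g(ψ) = Σ zᵢ(Kᵢ−1)/(1+ψ(Kᵢ−1)) = 0.
g(0) = ΣzᵢKᵢ − 1 = 0.044 and g(1) = 1 − Σzᵢ/Kᵢ = -0.387, so a root lies in (0, 1).
Newton–Raphson from ψ = 0.5:
  ψ = 0.500: g = -0.1607, g' = -0.362 → ψ = 0.056
  ψ = 0.056: g = 0.0151, g' = -0.495 → ψ = 0.086
  ψ = 0.086: g = 0.0004, g' = -0.471 → ψ = 0.087
Converged at ψ = 0.087.
Then V = ψ·F = 0.0869·351 = 30.5 mol/h and L = F − V = 320.5 mol/h.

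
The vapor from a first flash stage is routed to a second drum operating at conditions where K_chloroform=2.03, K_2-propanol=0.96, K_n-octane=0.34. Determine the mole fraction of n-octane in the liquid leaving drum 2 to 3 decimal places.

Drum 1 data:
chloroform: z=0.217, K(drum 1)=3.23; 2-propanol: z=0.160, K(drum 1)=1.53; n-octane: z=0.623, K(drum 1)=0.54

Drum 1:
Let ψ₁ = V/F and solve Σ zᵢ(Kᵢ−1)/(1+ψ₁(Kᵢ−1)) = 0.
g(0) = ΣzᵢKᵢ − 1 = 0.282 and g(1) = 1 − Σzᵢ/Kᵢ = -0.325, so a root lies in (0, 1).
Iterate (Newton) starting at ψ₁ = 0.5:
  ψ₁ = 0.500: g = -0.0763, g' = -0.492 → ψ₁ = 0.345
  ψ₁ = 0.345: g = 0.0047, g' = -0.563 → ψ₁ = 0.353
Converged at ψ₁ = 0.353.
Drum-1 compositions:
  chloroform: x = 0.121, y = 0.392
  2-propanol: x = 0.135, y = 0.206
  n-octane: x = 0.744, y = 0.402
Drum-2 feed = drum-1 vapor: z₂ = (0.3921, 0.2062, 0.4017).
Drum 2:
Iterate (Newton) starting at ψ₂ = 0.55:
  ψ₂ = 0.550: g = -0.1668, g' = -0.601 → ψ₂ = 0.273
  ψ₂ = 0.273: g = -0.0162, g' = -0.514 → ψ₂ = 0.241
Converged at ψ₂ = 0.241.
  chloroform: x = 0.314, y = 0.638
  2-propanol: x = 0.208, y = 0.200
  n-octane: x = 0.478, y = 0.162

x_n-octane (drum 2) = 0.478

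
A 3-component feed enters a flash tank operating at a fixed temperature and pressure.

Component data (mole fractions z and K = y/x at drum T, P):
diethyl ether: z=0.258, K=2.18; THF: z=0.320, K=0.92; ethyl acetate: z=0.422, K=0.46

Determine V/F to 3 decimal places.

Rachford–Rice: g(V/F) = Σ zᵢ(Kᵢ−1)/(1+V/F(Kᵢ−1)) = 0.
Check two-phase: ΣzᵢKᵢ = 1.051 > 1 and Σzᵢ/Kᵢ = 1.384 > 1, so g(0) = 0.051 > 0 and g(1) = -0.384 < 0.
Iterate (Newton) starting at V/F = 0.5:
  V/F = 0.500: g = -0.1474, g' = -0.375 → V/F = 0.107
  V/F = 0.107: g = 0.0025, g' = -0.424 → V/F = 0.113
Converged at V/F = 0.113.

V/F = 0.113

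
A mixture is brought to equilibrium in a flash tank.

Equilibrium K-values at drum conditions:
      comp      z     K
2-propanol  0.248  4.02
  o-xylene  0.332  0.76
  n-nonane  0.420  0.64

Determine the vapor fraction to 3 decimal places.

Material balance + equilibrium reduce to Σ zᵢ(Kᵢ−1)/(1+ψ(Kᵢ−1)) = 0.
g(0) = ΣzᵢKᵢ − 1 = 0.518 and g(1) = 1 − Σzᵢ/Kᵢ = -0.155, so a root lies in (0, 1).
Newton–Raphson from ψ = 0.32:
  ψ = 0.320: g = 0.1237, g' = -0.677 → ψ = 0.503
  ψ = 0.503: g = 0.0222, g' = -0.463 → ψ = 0.551
  ψ = 0.551: g = 0.0008, g' = -0.429 → ψ = 0.553
Converged at ψ = 0.553.

ψ = 0.553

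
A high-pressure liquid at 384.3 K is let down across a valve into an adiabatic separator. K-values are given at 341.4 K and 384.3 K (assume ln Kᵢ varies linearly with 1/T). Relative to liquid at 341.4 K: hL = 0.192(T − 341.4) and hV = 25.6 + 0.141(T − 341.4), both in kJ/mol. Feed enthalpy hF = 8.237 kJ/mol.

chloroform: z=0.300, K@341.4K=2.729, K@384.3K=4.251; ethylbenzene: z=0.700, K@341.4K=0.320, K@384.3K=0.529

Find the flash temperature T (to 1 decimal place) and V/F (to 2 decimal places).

T = 359.0 K, V/F = 0.20

Adiabatic flash: solve Rachford–Rice at each trial T, then check hF = ψ·hV(T) + (1−ψ)·hL(T).
  T = 341.4 K: K = (2.729, 0.320), RR gives ψ = 0.036, H_out = 0.930 kJ/mol
  T = 384.3 K: K = (4.251, 0.529), RR gives ψ = 0.422, H_out = 18.108 kJ/mol
  T = 362.9 K: K = (3.453, 0.418), RR gives ψ = 0.230, H_out = 9.762 kJ/mol
  T = 352.1 K: K = (3.079, 0.367), RR gives ψ = 0.137, H_out = 5.491 kJ/mol
  T = 357.5 K: K = (3.263, 0.392), RR gives ψ = 0.184, H_out = 7.653 kJ/mol
  T = 360.2 K: K = (3.357, 0.405), RR gives ψ = 0.207, H_out = 8.712 kJ/mol
  T = 358.9 K: K = (3.312, 0.399), RR gives ψ = 0.196, H_out = 8.204 kJ/mol
Linear interpolation between T = 358.9 (H_out = 8.204) and T = 360.2 (H_out = 8.712) on hF = 8.237 gives T ≈ 359.0 K, at which ψ = 0.20.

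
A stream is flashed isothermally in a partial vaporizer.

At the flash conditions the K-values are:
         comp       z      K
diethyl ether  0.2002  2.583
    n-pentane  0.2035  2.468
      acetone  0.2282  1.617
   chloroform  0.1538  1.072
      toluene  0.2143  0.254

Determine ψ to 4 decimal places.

ψ = 0.7846

Newton–Raphson from ψ = 0.5:
  ψ = 0.5000: g = 0.21250, g' = -0.6570 → ψ = 0.8234
  ψ = 0.8234: g = -0.03782, g' = -1.0250 → ψ = 0.7865
  ψ = 0.7865: g = -0.00177, g' = -0.9325 → ψ = 0.7846
Converged at ψ = 0.7846.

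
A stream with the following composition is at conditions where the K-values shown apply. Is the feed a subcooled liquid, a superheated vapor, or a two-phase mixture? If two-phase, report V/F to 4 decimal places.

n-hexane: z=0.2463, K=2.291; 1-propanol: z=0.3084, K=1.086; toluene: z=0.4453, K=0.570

ΣzᵢKᵢ = 1.1530; Σzᵢ/Kᵢ = 1.1727.
Both exceed 1, so a two-phase solution exists.
Iterate (Newton) starting at ψ = 0.49:
  ψ = 0.4900: g = -0.02238, g' = -0.2883 → ψ = 0.4124
  ψ = 0.4124: g = 0.00037, g' = -0.2986 → ψ = 0.4136
Converged at ψ = 0.4136.

two-phase, V/F = 0.4136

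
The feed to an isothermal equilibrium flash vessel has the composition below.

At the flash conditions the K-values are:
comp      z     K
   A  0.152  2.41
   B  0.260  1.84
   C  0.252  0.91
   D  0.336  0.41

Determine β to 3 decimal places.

β = 0.441

Rachford–Rice: g(β) = Σ zᵢ(Kᵢ−1)/(1+β(Kᵢ−1)) = 0.
Feasibility: ΣzᵢKᵢ = 1.212, Σzᵢ/Kᵢ = 1.301 — both > 1, two phases present.
Newton–Raphson from β = 0.5:
  β = 0.500: g = -0.0254, g' = -0.432 → β = 0.441
Converged at β = 0.441.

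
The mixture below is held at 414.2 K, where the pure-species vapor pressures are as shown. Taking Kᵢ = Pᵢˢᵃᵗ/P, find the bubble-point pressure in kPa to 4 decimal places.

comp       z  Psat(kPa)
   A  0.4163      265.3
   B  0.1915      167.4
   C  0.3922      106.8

Pbub = 184.3885 kPa

At the bubble point ψ → 0, so ΣzᵢKᵢ = 1 with Kᵢ = Pᵢˢᵃᵗ/P ⇒ P = ΣzᵢPᵢˢᵃᵗ.
P = 0.4163·265.3 + 0.1915·167.4 + 0.3922·106.8 = 184.3885 kPa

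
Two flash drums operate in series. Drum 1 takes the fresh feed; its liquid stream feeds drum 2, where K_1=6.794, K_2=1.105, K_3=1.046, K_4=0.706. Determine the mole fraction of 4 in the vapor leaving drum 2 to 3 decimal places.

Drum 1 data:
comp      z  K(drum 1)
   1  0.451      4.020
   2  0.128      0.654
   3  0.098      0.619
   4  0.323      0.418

Drum 1:
Rachford–Rice: g(ψ₁) = Σ zᵢ(Kᵢ−1)/(1+ψ₁(Kᵢ−1)) = 0.
Check two-phase: ΣzᵢKᵢ = 2.092 > 1 and Σzᵢ/Kᵢ = 1.239 > 1, so g(0) = 1.092 > 0 and g(1) = -0.239 < 0.
Iterate (Newton) starting at ψ₁ = 0.5:
  ψ₁ = 0.500: g = 0.1778, g' = -0.915 → ψ₁ = 0.694
  ψ₁ = 0.694: g = 0.0152, g' = -0.790 → ψ₁ = 0.714
Converged at ψ₁ = 0.714.
Drum-1 compositions:
  1: x = 0.143, y = 0.575
  2: x = 0.170, y = 0.111
  3: x = 0.135, y = 0.083
  4: x = 0.552, y = 0.231
Drum-2 feed = drum-1 liquid: z₂ = (0.1429, 0.1700, 0.1346, 0.5525).
Drum 2:
Newton iteration, ψ₂⁰ = 0.5:
  ψ₂ = 0.500: g = 0.0451, g' = -0.384 → ψ₂ = 0.618
  ψ₂ = 0.618: g = 0.0052, g' = -0.302 → ψ₂ = 0.635
Converged at ψ₂ = 0.635.
  1: x = 0.031, y = 0.208
  2: x = 0.159, y = 0.176
  3: x = 0.131, y = 0.137
  4: x = 0.679, y = 0.480

y_4 (drum 2) = 0.480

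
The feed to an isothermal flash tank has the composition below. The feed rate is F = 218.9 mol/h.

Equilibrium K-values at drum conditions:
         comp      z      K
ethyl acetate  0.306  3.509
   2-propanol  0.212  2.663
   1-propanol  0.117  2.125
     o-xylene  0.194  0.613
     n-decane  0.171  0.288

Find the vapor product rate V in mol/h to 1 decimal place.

V = 194.5 mol/h

Rachford–Rice: g(ψ) = Σ zᵢ(Kᵢ−1)/(1+ψ(Kᵢ−1)) = 0.
g(0) = ΣzᵢKᵢ − 1 = 1.055 and g(1) = 1 − Σzᵢ/Kᵢ = -0.132, so a root lies in (0, 1).
Newton iteration, ψ⁰ = 0.5:
  ψ = 0.500: g = 0.3351, g' = -0.868 → ψ = 0.886
  ψ = 0.886: g = 0.0026, g' = -1.022 → ψ = 0.889
Converged at ψ = 0.889.
Then V = ψ·F = 0.8886·218.9 = 194.5 mol/h and L = F − V = 24.4 mol/h.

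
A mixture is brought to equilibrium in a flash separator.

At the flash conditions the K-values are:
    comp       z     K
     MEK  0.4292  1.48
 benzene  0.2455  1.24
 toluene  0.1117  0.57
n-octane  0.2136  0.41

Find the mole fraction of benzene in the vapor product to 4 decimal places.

y_benzene = 0.2768

Rachford–Rice: g(ψ) = Σ zᵢ(Kᵢ−1)/(1+ψ(Kᵢ−1)) = 0.
Check two-phase: ΣzᵢKᵢ = 1.0909 > 1 and Σzᵢ/Kᵢ = 1.2049 > 1, so g(0) = 0.0909 > 0 and g(1) = -0.2049 < 0.
Newton–Raphson from ψ = 0.61:
  ψ = 0.6100: g = -0.05124, g' = -0.2894 → ψ = 0.4329
  ψ = 0.4329: g = -0.00433, g' = -0.2447 → ψ = 0.4152
  ψ = 0.4152: g = -0.00003, g' = -0.2415 → ψ = 0.4151
Converged at ψ = 0.4151.
Compositions from xᵢ = zᵢ/(1+ψ(Kᵢ−1)), yᵢ = Kᵢxᵢ:
  MEK: x = 0.3579, y = 0.5297
  benzene: x = 0.2233, y = 0.2768
  toluene: x = 0.1360, y = 0.0775
  n-octane: x = 0.2829, y = 0.1160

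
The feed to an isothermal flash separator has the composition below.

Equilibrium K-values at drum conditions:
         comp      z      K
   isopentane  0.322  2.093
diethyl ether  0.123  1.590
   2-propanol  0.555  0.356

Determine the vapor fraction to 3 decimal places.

ψ = 0.106

Material balance + equilibrium reduce to Σ zᵢ(Kᵢ−1)/(1+ψ(Kᵢ−1)) = 0.
g(0) = ΣzᵢKᵢ − 1 = 0.067 and g(1) = 1 − Σzᵢ/Kᵢ = -0.790, so a root lies in (0, 1).
Newton–Raphson from ψ = 0.5:
  ψ = 0.500: g = -0.2436, g' = -0.687 → ψ = 0.146
  ψ = 0.146: g = -0.0239, g' = -0.603 → ψ = 0.106
Converged at ψ = 0.106.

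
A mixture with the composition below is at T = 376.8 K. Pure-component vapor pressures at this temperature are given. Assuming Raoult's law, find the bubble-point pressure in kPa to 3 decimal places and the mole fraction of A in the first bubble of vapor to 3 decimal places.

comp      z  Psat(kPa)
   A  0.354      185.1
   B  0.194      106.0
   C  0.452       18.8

At the bubble point ψ → 0, so ΣzᵢKᵢ = 1 with Kᵢ = Pᵢˢᵃᵗ/P ⇒ P = ΣzᵢPᵢˢᵃᵗ.
P = 0.354·185.1 + 0.194·106.0 + 0.452·18.8 = 94.587 kPa
yᵢ = zᵢPᵢˢᵃᵗ/P ⇒ y_A = 0.354·185.1/94.587 = 0.693

Pbub = 94.587 kPa, y_A = 0.693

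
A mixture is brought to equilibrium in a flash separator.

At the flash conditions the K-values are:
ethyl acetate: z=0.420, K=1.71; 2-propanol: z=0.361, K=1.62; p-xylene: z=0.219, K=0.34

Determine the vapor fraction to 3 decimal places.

Let ψ = V/F and solve Σ zᵢ(Kᵢ−1)/(1+ψ(Kᵢ−1)) = 0.
Check two-phase: ΣzᵢKᵢ = 1.377 > 1 and Σzᵢ/Kᵢ = 1.113 > 1, so g(0) = 0.377 > 0 and g(1) = -0.113 < 0.
Newton–Raphson from ψ = 0.5:
  ψ = 0.500: g = 0.1752, g' = -0.409 → ψ = 0.929
  ψ = 0.929: g = -0.0517, g' = -0.770 → ψ = 0.862
  ψ = 0.862: g = -0.0041, g' = -0.653 → ψ = 0.855
Converged at ψ = 0.855.

ψ = 0.855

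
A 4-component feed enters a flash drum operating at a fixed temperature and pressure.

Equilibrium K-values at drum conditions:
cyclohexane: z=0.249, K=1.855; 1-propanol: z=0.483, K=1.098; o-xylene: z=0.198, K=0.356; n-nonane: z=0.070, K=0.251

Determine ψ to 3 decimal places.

Rachford–Rice: g(ψ) = Σ zᵢ(Kᵢ−1)/(1+ψ(Kᵢ−1)) = 0.
g(0) = ΣzᵢKᵢ − 1 = 0.080 and g(1) = 1 − Σzᵢ/Kᵢ = -0.409, so a root lies in (0, 1).
Newton–Raphson from ψ = 0.5:
  ψ = 0.500: g = -0.0776, g' = -0.373 → ψ = 0.292
  ψ = 0.292: g = -0.0077, g' = -0.310 → ψ = 0.267
Converged at ψ = 0.267.

ψ = 0.267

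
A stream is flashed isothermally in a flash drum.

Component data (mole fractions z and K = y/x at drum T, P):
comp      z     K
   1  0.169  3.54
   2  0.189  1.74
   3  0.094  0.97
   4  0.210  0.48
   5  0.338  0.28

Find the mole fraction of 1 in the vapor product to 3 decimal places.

Rachford–Rice: g(ψ) = Σ zᵢ(Kᵢ−1)/(1+ψ(Kᵢ−1)) = 0.
Check two-phase: ΣzᵢKᵢ = 1.214 > 1 and Σzᵢ/Kᵢ = 1.898 > 1, so g(0) = 0.214 > 0 and g(1) = -0.898 < 0.
Newton–Raphson from ψ = 0.5:
  ψ = 0.500: g = -0.2395, g' = -0.798 → ψ = 0.200
  ψ = 0.200: g = -0.0025, g' = -0.868 → ψ = 0.197
Converged at ψ = 0.197.
Compositions from xᵢ = zᵢ/(1+ψ(Kᵢ−1)), yᵢ = Kᵢxᵢ:
  1: x = 0.113, y = 0.399
  2: x = 0.165, y = 0.287
  3: x = 0.095, y = 0.092
  4: x = 0.234, y = 0.112
  5: x = 0.394, y = 0.110

y_1 = 0.399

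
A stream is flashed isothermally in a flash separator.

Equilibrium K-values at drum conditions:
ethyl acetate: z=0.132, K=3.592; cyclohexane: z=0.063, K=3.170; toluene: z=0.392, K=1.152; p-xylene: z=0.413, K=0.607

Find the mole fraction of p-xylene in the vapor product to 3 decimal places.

Rachford–Rice: g(ψ) = Σ zᵢ(Kᵢ−1)/(1+ψ(Kᵢ−1)) = 0.
Check two-phase: ΣzᵢKᵢ = 1.376 > 1 and Σzᵢ/Kᵢ = 1.077 > 1, so g(0) = 0.376 > 0 and g(1) = -0.077 < 0.
Newton–Raphson from ψ = 0.5:
  ψ = 0.500: g = 0.0680, g' = -0.343 → ψ = 0.698
  ψ = 0.698: g = 0.0063, g' = -0.288 → ψ = 0.720
Converged at ψ = 0.720.
Compositions from xᵢ = zᵢ/(1+ψ(Kᵢ−1)), yᵢ = Kᵢxᵢ:
  ethyl acetate: x = 0.046, y = 0.165
  cyclohexane: x = 0.025, y = 0.078
  toluene: x = 0.353, y = 0.407
  p-xylene: x = 0.576, y = 0.350

y_p-xylene = 0.350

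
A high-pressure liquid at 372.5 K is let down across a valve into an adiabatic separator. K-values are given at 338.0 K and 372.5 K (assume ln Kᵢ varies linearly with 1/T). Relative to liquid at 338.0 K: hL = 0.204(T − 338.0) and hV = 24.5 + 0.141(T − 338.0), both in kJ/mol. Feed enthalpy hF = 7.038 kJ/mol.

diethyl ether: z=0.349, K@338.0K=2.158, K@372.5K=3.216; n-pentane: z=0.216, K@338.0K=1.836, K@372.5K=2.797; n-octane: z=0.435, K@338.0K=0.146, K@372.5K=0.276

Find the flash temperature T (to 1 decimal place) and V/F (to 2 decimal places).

T = 340.4 K, V/F = 0.27

Adiabatic flash: solve Rachford–Rice at each trial T, then check hF = ψ·hV(T) + (1−ψ)·hL(T).
  T = 338.0 K: K = (2.158, 1.836, 0.146), RR gives ψ = 0.239, H_out = 5.863 kJ/mol
  T = 372.5 K: K = (3.216, 2.797, 0.276), RR gives ψ = 0.568, H_out = 19.711 kJ/mol
  T = 355.2 K: K = (2.659, 2.288, 0.204), RR gives ψ = 0.421, H_out = 13.370 kJ/mol
  T = 346.6 K: K = (2.401, 2.055, 0.173), RR gives ψ = 0.339, H_out = 9.869 kJ/mol
  T = 342.3 K: K = (2.278, 1.944, 0.159), RR gives ψ = 0.292, H_out = 7.948 kJ/mol
  T = 340.1 K: K = (2.216, 1.888, 0.152), RR gives ψ = 0.266, H_out = 6.905 kJ/mol
Linear interpolation between T = 340.1 (H_out = 6.905) and T = 342.3 (H_out = 7.948) on hF = 7.038 gives T ≈ 340.4 K, at which ψ = 0.27.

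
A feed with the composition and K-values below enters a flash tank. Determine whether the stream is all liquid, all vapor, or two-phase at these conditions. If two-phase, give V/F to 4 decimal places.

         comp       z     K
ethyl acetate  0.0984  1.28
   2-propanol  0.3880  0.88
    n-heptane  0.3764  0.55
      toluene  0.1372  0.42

ΣzᵢKᵢ = 0.7320; Σzᵢ/Kᵢ = 1.5288.
Since ΣzᵢKᵢ < 1 the mixture is below its bubble point — single liquid phase.

all liquid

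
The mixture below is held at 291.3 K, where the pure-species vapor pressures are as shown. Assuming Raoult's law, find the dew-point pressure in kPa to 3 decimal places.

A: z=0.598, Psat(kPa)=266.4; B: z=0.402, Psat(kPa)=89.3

Pdew = 148.227 kPa

At the dew point ψ → 1, so Σzᵢ/Kᵢ = 1 with Kᵢ = Pᵢˢᵃᵗ/P ⇒ 1/P = Σzᵢ/Pᵢˢᵃᵗ.
1/P = 0.598/266.4 + 0.402/89.3 = 0.006746 ⇒ P = 148.227 kPa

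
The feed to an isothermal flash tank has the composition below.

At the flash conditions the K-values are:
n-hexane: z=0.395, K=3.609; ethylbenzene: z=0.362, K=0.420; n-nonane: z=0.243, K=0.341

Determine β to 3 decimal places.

β = 0.413

Let β = V/F and solve Σ zᵢ(Kᵢ−1)/(1+β(Kᵢ−1)) = 0.
Check two-phase: ΣzᵢKᵢ = 1.660 > 1 and Σzᵢ/Kᵢ = 1.684 > 1, so g(0) = 0.660 > 0 and g(1) = -0.684 < 0.
Iterate (Newton) starting at β = 0.5:
  β = 0.500: g = -0.0874, g' = -0.983 → β = 0.411
  β = 0.411: g = 0.0019, g' = -1.034 → β = 0.413
Converged at β = 0.413.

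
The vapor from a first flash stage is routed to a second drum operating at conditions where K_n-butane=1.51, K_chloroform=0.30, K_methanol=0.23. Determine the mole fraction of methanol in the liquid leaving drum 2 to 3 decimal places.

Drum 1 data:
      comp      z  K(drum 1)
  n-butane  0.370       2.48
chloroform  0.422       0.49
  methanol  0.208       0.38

x_methanol (drum 2) = 0.119

Drum 1:
Rachford–Rice: g(ψ₁) = Σ zᵢ(Kᵢ−1)/(1+ψ₁(Kᵢ−1)) = 0.
Feasibility: ΣzᵢKᵢ = 1.203, Σzᵢ/Kᵢ = 1.558 — both > 1, two phases present.
Iterate (Newton) starting at ψ₁ = 0.5:
  ψ₁ = 0.500: g = -0.1611, g' = -0.633 → ψ₁ = 0.246
  ψ₁ = 0.246: g = 0.0034, g' = -0.691 → ψ₁ = 0.251
Converged at ψ₁ = 0.251.
Drum-1 compositions:
  n-butane: x = 0.270, y = 0.669
  chloroform: x = 0.484, y = 0.237
  methanol: x = 0.246, y = 0.094
Drum-2 feed = drum-1 vapor: z₂ = (0.6693, 0.2371, 0.0936).
Drum 2:
Iterate (Newton) starting at ψ₂ = 0.45:
  ψ₂ = 0.450: g = -0.0749, g' = -0.493 → ψ₂ = 0.298
  ψ₂ = 0.298: g = -0.0069, g' = -0.410 → ψ₂ = 0.281
Converged at ψ₂ = 0.281.
  n-butane: x = 0.585, y = 0.884
  chloroform: x = 0.295, y = 0.089
  methanol: x = 0.119, y = 0.027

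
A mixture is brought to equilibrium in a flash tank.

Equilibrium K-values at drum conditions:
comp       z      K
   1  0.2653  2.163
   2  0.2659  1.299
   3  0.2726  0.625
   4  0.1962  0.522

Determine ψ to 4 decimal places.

Rachford–Rice: g(ψ) = Σ zᵢ(Kᵢ−1)/(1+ψ(Kᵢ−1)) = 0.
Feasibility: ΣzᵢKᵢ = 1.1920, Σzᵢ/Kᵢ = 1.1394 — both > 1, two phases present.
Newton iteration, ψ⁰ = 0.6:
  ψ = 0.6000: g = -0.01426, g' = -0.2935 → ψ = 0.5514
  ψ = 0.5514: g = 0.00001, g' = -0.2943 → ψ = 0.5515
Converged at ψ = 0.5515.

ψ = 0.5515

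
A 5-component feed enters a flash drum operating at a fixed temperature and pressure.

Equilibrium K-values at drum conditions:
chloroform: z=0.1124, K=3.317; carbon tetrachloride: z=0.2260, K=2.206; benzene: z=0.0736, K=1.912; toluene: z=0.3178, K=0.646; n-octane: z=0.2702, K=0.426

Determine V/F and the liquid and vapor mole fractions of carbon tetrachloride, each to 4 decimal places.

V/F = 0.4667, x_carbon tetrachloride = 0.1446, y_carbon tetrachloride = 0.3190

Rachford–Rice: g(V/F) = Σ zᵢ(Kᵢ−1)/(1+V/F(Kᵢ−1)) = 0.
Check two-phase: ΣzᵢKᵢ = 1.3325 > 1 and Σzᵢ/Kᵢ = 1.3011 > 1, so g(0) = 0.3325 > 0 and g(1) = -0.3011 < 0.
Iterate (Newton) starting at V/F = 0.5:
  V/F = 0.5000: g = -0.01744, g' = -0.5202 → V/F = 0.4665
  V/F = 0.4665: g = 0.00011, g' = -0.5273 → V/F = 0.4667
Converged at V/F = 0.4667.
Compositions from xᵢ = zᵢ/(1+V/F(Kᵢ−1)), yᵢ = Kᵢxᵢ:
  chloroform: x = 0.0540, y = 0.1791
  carbon tetrachloride: x = 0.1446, y = 0.3190
  benzene: x = 0.0516, y = 0.0987
  toluene: x = 0.3807, y = 0.2459
  n-octane: x = 0.3691, y = 0.1572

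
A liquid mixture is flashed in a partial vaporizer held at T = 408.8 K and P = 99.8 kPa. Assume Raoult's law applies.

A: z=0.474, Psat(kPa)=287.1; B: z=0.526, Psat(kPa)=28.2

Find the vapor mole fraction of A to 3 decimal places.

y_A = 0.796

Raoult's law: Kᵢ = Pᵢˢᵃᵗ/P = Pᵢˢᵃᵗ/99.8.
  K_A = 287.1/99.8 = 2.87675, K_B = 28.2/99.8 = 0.28257
Binary case is linear: z₁(K₁−1)(1+β(K₂−1)) + z₂(K₂−1)(1+β(K₁−1)) = 0
⇒ β = [z₁(K₁−1)+z₂(K₂−1)] / [−(K₁−1)(K₂−1)] = 0.5122/1.3464 = 0.380
Compositions from xᵢ = zᵢ/(1+β(Kᵢ−1)), yᵢ = Kᵢxᵢ:
  A: x = 0.277, y = 0.796
  B: x = 0.723, y = 0.204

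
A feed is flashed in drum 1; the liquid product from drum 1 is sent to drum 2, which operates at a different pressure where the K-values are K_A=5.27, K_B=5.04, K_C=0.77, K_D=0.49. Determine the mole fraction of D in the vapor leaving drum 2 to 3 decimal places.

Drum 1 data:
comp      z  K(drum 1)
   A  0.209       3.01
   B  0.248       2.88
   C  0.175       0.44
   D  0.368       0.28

Drum 1:
Iterate (Newton) starting at ψ₁ = 0.5:
  ψ₁ = 0.500: g = -0.1003, g' = -1.015 → ψ₁ = 0.401
Converged at ψ₁ = 0.401.
Drum-1 compositions:
  A: x = 0.116, y = 0.349
  B: x = 0.141, y = 0.407
  C: x = 0.226, y = 0.099
  D: x = 0.517, y = 0.145
Drum-2 feed = drum-1 liquid: z₂ = (0.1158, 0.1415, 0.2256, 0.5171).
Drum 2:
Material balance + equilibrium reduce to Σ zᵢ(Kᵢ−1)/(1+ψ₂(Kᵢ−1)) = 0.
g(0) = ΣzᵢKᵢ − 1 = 0.750 and g(1) = 1 − Σzᵢ/Kᵢ = -0.398, so a root lies in (0, 1).
Iterate (Newton) starting at ψ₂ = 0.5:
  ψ₂ = 0.500: g = -0.0657, g' = -0.726 → ψ₂ = 0.409
  ψ₂ = 0.409: g = 0.0046, g' = -0.837 → ψ₂ = 0.415
Converged at ψ₂ = 0.415.
  A: x = 0.042, y = 0.220
  B: x = 0.053, y = 0.266
  C: x = 0.249, y = 0.192
  D: x = 0.656, y = 0.321

y_D (drum 2) = 0.321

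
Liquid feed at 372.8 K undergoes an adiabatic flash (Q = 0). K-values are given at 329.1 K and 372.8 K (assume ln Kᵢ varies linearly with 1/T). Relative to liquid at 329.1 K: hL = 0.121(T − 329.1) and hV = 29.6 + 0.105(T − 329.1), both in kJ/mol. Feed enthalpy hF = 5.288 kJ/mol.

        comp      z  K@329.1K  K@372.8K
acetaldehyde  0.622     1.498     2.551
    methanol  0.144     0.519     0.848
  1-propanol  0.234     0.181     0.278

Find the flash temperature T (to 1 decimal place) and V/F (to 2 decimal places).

Adiabatic flash: solve Rachford–Rice at each trial T, then check hF = ψ·hV(T) + (1−ψ)·hL(T).
  T = 329.1 K: K = (1.498, 0.519, 0.181), RR gives ψ = 0.137, H_out = 4.052 kJ/mol
  T = 372.8 K: K = (2.551, 0.848, 0.278), RR gives ψ = 0.806, H_out = 28.573 kJ/mol
  T = 351.0 K: K = (1.989, 0.674, 0.227), RR gives ψ = 0.587, H_out = 19.831 kJ/mol
  T = 340.1 K: K = (1.735, 0.594, 0.204), RR gives ψ = 0.418, H_out = 13.636 kJ/mol
  T = 334.6 K: K = (1.614, 0.556, 0.192), RR gives ψ = 0.299, H_out = 9.476 kJ/mol
  T = 331.9 K: K = (1.557, 0.538, 0.187), RR gives ψ = 0.226, H_out = 7.015 kJ/mol
  T = 330.5 K: K = (1.527, 0.528, 0.184), RR gives ψ = 0.183, H_out = 5.593 kJ/mol
Linear interpolation between T = 329.1 (H_out = 4.052) and T = 330.5 (H_out = 5.593) on hF = 5.288 gives T ≈ 330.2 K, at which ψ = 0.17.

T = 330.2 K, V/F = 0.17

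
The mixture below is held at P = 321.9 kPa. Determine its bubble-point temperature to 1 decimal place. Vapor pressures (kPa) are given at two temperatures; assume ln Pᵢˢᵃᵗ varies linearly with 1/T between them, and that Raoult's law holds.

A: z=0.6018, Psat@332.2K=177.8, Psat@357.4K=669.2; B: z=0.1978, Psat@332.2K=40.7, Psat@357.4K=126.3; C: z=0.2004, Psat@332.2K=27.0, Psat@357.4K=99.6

Bubble-point temperature: ΣzᵢPᵢˢᵃᵗ(T) = P. Interpolate ln Pᵢˢᵃᵗ = aᵢ + bᵢ/T.
  T = 332.2 K: ΣzᵢPᵢˢᵃᵗ = 120.46 kPa
  T = 357.4 K: ΣzᵢPᵢˢᵃᵗ = 447.67 kPa
  T = 344.8 K: ΣzᵢPᵢˢᵃᵗ = 237.79 kPa
  T = 351.1 K: ΣzᵢPᵢˢᵃᵗ = 328.11 kPa
  T = 348.0 K: ΣzᵢPᵢˢᵃᵗ = 280.44 kPa
  T = 349.6 K: ΣzᵢPᵢˢᵃᵗ = 304.21 kPa
Interpolating between 349.6 K and 351.1 K gives T ≈ 350.7 K.

T = 350.7 K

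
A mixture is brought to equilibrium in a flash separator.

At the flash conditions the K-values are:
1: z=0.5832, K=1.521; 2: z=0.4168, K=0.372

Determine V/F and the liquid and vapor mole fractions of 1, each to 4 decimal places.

V/F = 0.1287, x_1 = 0.5466, y_1 = 0.8313

Material balance + equilibrium reduce to Σ zᵢ(Kᵢ−1)/(1+V/F(Kᵢ−1)) = 0.
g(0) = ΣzᵢKᵢ − 1 = 0.0421 and g(1) = 1 − Σzᵢ/Kᵢ = -0.5039, so a root lies in (0, 1).
Binary case is linear: z₁(K₁−1)(1+V/F(K₂−1)) + z₂(K₂−1)(1+V/F(K₁−1)) = 0
⇒ V/F = [z₁(K₁−1)+z₂(K₂−1)] / [−(K₁−1)(K₂−1)] = 0.04210/0.32719 = 0.1287
Compositions from xᵢ = zᵢ/(1+V/F(Kᵢ−1)), yᵢ = Kᵢxᵢ:
  1: x = 0.5466, y = 0.8313
  2: x = 0.4534, y = 0.1687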